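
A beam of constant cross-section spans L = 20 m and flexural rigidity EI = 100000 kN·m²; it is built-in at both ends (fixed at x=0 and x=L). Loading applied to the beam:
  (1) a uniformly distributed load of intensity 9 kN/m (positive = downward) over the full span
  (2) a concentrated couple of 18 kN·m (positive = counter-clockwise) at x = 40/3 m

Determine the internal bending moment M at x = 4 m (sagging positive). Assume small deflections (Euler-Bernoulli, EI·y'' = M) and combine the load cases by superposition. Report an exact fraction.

Load 1 — uniform load w=9 kN/m over full span:
  M_1 = wLx/2 - wL²/12 - wx²/2 = 9·20·4/2 - 9·20²/12 - 9·4²/2 = -12 kN·m
Load 2 — applied couple M₀=18 kN·m at a=40/3 m (b=L-a=20/3):
  M_2 = R_Ax - M_A  [x≤a] with R_A=6/5, M_A=6 = (6/5)·4 - 6 = -6/5 kN·m
Superposition: M = Σ M_i = -66/5 kN·m ≈ -13.200000 kN·m

M(4) = -66/5 kN·m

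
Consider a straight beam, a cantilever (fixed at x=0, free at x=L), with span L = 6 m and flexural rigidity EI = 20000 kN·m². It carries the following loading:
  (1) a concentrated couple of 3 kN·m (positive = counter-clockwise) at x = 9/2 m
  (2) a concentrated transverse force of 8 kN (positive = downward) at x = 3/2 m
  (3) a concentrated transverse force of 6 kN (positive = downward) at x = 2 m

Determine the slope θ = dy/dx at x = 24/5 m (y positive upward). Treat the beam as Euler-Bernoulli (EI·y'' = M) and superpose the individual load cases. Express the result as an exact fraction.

θ(24/5) = -3/8000 rad

Load 1 — applied couple M₀=3 kN·m at a=9/2 m (b=L-a=3/2):
  θ_1 = M₀a/EI  [x>a] = 3·(9/2)/20000 = 27/40000 rad
Load 2 — point force P=8 kN at a=3/2 m (b=L-a=9/2):
  θ_2 = -Pa²/(2EI)  [x>a] = -8·(3/2)²/(2·20000) = -9/20000 rad
Load 3 — point force P=6 kN at a=2 m (b=L-a=4):
  θ_3 = -Pa²/(2EI)  [x>a] = -6·2²/(2·20000) = -3/5000 rad
Superposition: θ = Σ θ_i = -3/8000 rad ≈ -0.000375 rad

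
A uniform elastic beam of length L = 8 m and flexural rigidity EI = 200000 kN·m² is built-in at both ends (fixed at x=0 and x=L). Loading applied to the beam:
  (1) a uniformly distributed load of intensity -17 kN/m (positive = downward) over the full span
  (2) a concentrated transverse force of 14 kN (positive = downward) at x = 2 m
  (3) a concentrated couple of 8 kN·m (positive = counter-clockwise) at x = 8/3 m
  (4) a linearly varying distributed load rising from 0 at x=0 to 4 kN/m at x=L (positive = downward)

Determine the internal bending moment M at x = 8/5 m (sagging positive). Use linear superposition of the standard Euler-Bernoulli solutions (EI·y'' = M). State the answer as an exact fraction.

Load 1 — uniform load w=-17 kN/m over full span:
  M_1 = wLx/2 - wL²/12 - wx²/2 = (-17)·8·(8/5)/2 - (-17)·8²/12 - (-17)·(8/5)²/2 = 272/75 kN·m
Load 2 — point force P=14 kN at a=2 m (b=L-a=6):
  M_2 = Pb²(3a+b)x/L³ - Pab²/L²  [x≤a] = 14·6²·(3·2+6)·(8/5)/8³ - 14·2·6²/8² = 63/20 kN·m
Load 3 — applied couple M₀=8 kN·m at a=8/3 m (b=L-a=16/3):
  M_3 = R_Ax - M_A  [x≤a] with R_A=4/3, M_A=0 = (4/3)·(8/5) - 0 = 32/15 kN·m
Load 4 — triangular load w₀=4 kN/m (0→w₀ over full span):
  M_4 = 3w₀Lx/20 - w₀L²/30 - w₀x³/(6L) = 3·4·8·(8/5)/20 - 4·8²/30 - 4·(8/5)³/(6·8) = -448/375 kN·m
Superposition: M = Σ M_i = 11573/1500 kN·m ≈ 7.715333 kN·m

M(8/5) = 11573/1500 kN·m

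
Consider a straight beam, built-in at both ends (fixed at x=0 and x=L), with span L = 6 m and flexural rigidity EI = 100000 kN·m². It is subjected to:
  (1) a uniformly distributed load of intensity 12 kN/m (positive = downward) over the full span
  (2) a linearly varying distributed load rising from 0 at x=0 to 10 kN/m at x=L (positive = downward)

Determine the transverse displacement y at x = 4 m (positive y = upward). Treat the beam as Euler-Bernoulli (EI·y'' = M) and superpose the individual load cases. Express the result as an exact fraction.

Load 1 — uniform load w=12 kN/m over full span:
  y_1 = -wx²(L-x)²/(24EI) = -12·4²·(6-4)²/(24·100000) = -1/3125 m
Load 2 — triangular load w₀=10 kN/m (0→w₀ over full span):
  y_2 = -w₀x²(L-x)²(x+2L)/(120LEI) = -10·4²·(6-4)²·(4+2·6)/(120·6·100000) = -4/28125 m
Superposition: y = Σ y_i = -13/28125 m ≈ -0.000462 m

y(4) = -13/28125 m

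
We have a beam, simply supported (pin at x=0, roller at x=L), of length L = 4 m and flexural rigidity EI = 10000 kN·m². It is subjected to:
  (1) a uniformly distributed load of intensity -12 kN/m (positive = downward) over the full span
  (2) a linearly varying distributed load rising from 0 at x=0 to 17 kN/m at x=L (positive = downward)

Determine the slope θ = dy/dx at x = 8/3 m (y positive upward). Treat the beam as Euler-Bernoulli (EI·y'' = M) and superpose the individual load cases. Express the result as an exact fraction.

θ(8/3) = -793/1518750 rad

Load 1 — uniform load w=-12 kN/m over full span:
  θ_1 = -w(L³-6Lx²+4x³)/(24EI) = -(-12)·(4³-6·4·(8/3)²+4·(8/3)³)/(24·10000) = -26/16875 rad
Load 2 — triangular load w₀=17 kN/m (0→w₀ over full span):
  θ_2 = -w₀(7L⁴-30L²x²+15x⁴)/(360LEI) = -17·(7·4⁴-30·4²·(8/3)²+15·(8/3)⁴)/(360·4·10000) = 1547/1518750 rad
Superposition: θ = Σ θ_i = -793/1518750 rad ≈ -0.000522 rad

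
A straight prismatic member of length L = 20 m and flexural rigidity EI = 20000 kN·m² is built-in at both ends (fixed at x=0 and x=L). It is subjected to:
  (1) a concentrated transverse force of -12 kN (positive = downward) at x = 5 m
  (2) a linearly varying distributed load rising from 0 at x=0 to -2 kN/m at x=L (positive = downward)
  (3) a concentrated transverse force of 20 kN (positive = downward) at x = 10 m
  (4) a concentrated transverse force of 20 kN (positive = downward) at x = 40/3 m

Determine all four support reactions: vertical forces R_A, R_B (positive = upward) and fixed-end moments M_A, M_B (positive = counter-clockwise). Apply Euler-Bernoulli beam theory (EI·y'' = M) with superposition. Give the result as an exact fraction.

Load 1 — point force P=-12 kN at a=5 m (b=L-a=15):
  R_A = Pb²(3a+b)/L³ = (-12)·15²·(3·5+15)/20³ = -81/8 kN
  M_A = Pab²/L² = (-12)·5·15²/20² = -135/4 kN·m
  R_B = Pa²(a+3b)/L³ = (-12)·5²·(5+3·15)/20³ = -15/8 kN
  M_B = -Pa²b/L² = -(-12)·5²·15/20² = 45/4 kN·m
Load 2 — triangular load w₀=-2 kN/m (0→w₀ over full span):
  R_A = 3w₀L/20 = 3·(-2)·20/20 = -6 kN
  M_A = w₀L²/30 = (-2)·20²/30 = -80/3 kN·m
  R_B = 7w₀L/20 = 7·(-2)·20/20 = -14 kN
  M_B = -w₀L²/20 = -(-2)·20²/20 = 40 kN·m
Load 3 — point force P=20 kN at a=10 m (b=L-a=10):
  R_A = Pb²(3a+b)/L³ = 20·10²·(3·10+10)/20³ = 10 kN
  M_A = Pab²/L² = 20·10·10²/20² = 50 kN·m
  R_B = Pa²(a+3b)/L³ = 20·10²·(10+3·10)/20³ = 10 kN
  M_B = -Pa²b/L² = -20·10²·10/20² = -50 kN·m
Load 4 — point force P=20 kN at a=40/3 m (b=L-a=20/3):
  R_A = Pb²(3a+b)/L³ = 20·(20/3)²·(3·(40/3)+(20/3))/20³ = 140/27 kN
  M_A = Pab²/L² = 20·(40/3)·(20/3)²/20² = 800/27 kN·m
  R_B = Pa²(a+3b)/L³ = 20·(40/3)²·((40/3)+3·(20/3))/20³ = 400/27 kN
  M_B = -Pa²b/L² = -20·(40/3)²·(20/3)/20² = -1600/27 kN·m
Superposition: R_A = -203/216 kN, M_A = 2075/108 kN·m, R_B = 1931/216 kN, M_B = -6265/108 kN·m

R_A = -203/216 kN, M_A = 2075/108 kN·m, R_B = 1931/216 kN, M_B = -6265/108 kN·m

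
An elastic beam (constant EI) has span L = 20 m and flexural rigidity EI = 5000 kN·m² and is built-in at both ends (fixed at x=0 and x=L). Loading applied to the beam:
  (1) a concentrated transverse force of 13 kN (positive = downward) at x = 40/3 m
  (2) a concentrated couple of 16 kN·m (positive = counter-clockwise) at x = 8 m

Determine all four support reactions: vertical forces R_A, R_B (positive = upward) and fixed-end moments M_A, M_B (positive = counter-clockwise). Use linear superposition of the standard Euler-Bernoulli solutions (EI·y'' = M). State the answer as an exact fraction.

Load 1 — point force P=13 kN at a=40/3 m (b=L-a=20/3):
  R_A = Pb²(3a+b)/L³ = 13·(20/3)²·(3·(40/3)+(20/3))/20³ = 91/27 kN
  M_A = Pab²/L² = 13·(40/3)·(20/3)²/20² = 520/27 kN·m
  R_B = Pa²(a+3b)/L³ = 13·(40/3)²·((40/3)+3·(20/3))/20³ = 260/27 kN
  M_B = -Pa²b/L² = -13·(40/3)²·(20/3)/20² = -1040/27 kN·m
Load 2 — applied couple M₀=16 kN·m at a=8 m (b=L-a=12):
  R_A = 6M₀ab/L³ = 6·16·8·12/20³ = 144/125 kN
  M_A = M₀b(2a-b)/L² = 16·12·(2·8-12)/20² = 48/25 kN·m
  R_B = -6M₀ab/L³ = -6·16·8·12/20³ = -144/125 kN
  M_B = M₀a(2b-a)/L² = 16·8·(2·12-8)/20² = 128/25 kN·m
Superposition: R_A = 15263/3375 kN, M_A = 14296/675 kN·m, R_B = 28612/3375 kN, M_B = -22544/675 kN·m

R_A = 15263/3375 kN, M_A = 14296/675 kN·m, R_B = 28612/3375 kN, M_B = -22544/675 kN·m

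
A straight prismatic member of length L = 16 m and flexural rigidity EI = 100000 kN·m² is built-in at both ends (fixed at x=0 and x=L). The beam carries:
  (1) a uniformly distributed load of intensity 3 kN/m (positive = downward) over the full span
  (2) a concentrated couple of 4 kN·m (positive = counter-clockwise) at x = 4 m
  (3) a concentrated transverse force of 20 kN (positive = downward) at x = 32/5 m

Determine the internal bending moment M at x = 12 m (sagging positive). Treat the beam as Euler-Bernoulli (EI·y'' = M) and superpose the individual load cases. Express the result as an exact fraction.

Load 1 — uniform load w=3 kN/m over full span:
  M_1 = wLx/2 - wL²/12 - wx²/2 = 3·16·12/2 - 3·16²/12 - 3·12²/2 = 8 kN·m
Load 2 — applied couple M₀=4 kN·m at a=4 m (b=L-a=12):
  M_2 = R_Ax - M_A - M₀  [x>a] with R_A=9/32, M_A=-3/4 = (9/32)·12 - (-3/4) - 4 = 1/8 kN·m
Load 3 — point force P=20 kN at a=32/5 m (b=L-a=48/5):
  M_3 = Pa²(a+3b)(L-x)/L³ - Pa²b/L²  [x>a] = 20·(32/5)²·((32/5)+3·(48/5))·(16-12)/16³ - 20·(32/5)²·(48/5)/16² = -64/25 kN·m
Superposition: M = Σ M_i = 1113/200 kN·m ≈ 5.565000 kN·m

M(12) = 1113/200 kN·m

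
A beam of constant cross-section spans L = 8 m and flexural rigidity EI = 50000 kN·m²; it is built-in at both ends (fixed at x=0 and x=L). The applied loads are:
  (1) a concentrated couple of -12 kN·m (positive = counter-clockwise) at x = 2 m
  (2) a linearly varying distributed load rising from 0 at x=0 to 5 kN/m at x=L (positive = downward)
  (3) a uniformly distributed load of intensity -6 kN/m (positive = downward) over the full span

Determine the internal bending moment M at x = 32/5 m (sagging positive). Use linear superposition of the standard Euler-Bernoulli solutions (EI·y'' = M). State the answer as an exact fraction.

M(32/5) = 197/300 kN·m

Load 1 — applied couple M₀=-12 kN·m at a=2 m (b=L-a=6):
  M_1 = R_Ax - M_A - M₀  [x>a] with R_A=-27/16, M_A=9/4 = (-27/16)·(32/5) - (9/4) - (-12) = -21/20 kN·m
Load 2 — triangular load w₀=5 kN/m (0→w₀ over full span):
  M_2 = 3w₀Lx/20 - w₀L²/30 - w₀x³/(6L) = 3·5·8·(32/5)/20 - 5·8²/30 - 5·(32/5)³/(6·8) = 32/75 kN·m
Load 3 — uniform load w=-6 kN/m over full span:
  M_3 = wLx/2 - wL²/12 - wx²/2 = (-6)·8·(32/5)/2 - (-6)·8²/12 - (-6)·(32/5)²/2 = 32/25 kN·m
Superposition: M = Σ M_i = 197/300 kN·m ≈ 0.656667 kN·m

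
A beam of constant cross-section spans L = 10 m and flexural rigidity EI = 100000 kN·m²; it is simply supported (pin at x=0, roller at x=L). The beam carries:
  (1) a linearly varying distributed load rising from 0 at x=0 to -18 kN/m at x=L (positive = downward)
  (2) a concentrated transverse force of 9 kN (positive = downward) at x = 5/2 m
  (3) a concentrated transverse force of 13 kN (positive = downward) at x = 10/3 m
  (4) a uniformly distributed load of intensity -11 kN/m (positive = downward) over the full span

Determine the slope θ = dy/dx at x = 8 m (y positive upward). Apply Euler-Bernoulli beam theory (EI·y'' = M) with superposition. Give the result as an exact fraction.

Load 1 — triangular load w₀=-18 kN/m (0→w₀ over full span):
  θ_1 = -w₀(7L⁴-30L²x²+15x⁴)/(360LEI) = -(-18)·(7·10⁴-30·10²·8²+15·8⁴)/(360·10·100000) = -757/250000 rad
Load 2 — point force P=9 kN at a=5/2 m (b=L-a=15/2):
  θ_2 = -Pa(2L²-6Lx+3x²+a²)/(6LEI)  [x>a] = -9·(5/2)·(2·10²-6·10·8+3·8²+(5/2)²)/(6·10·100000) = 981/3200000 rad
Load 3 — point force P=13 kN at a=10/3 m (b=L-a=20/3):
  θ_3 = -Pa(2L²-6Lx+3x²+a²)/(6LEI)  [x>a] = -13·(10/3)·(2·10²-6·10·8+3·8²+(10/3)²)/(6·10·100000) = 2249/4050000 rad
Load 4 — uniform load w=-11 kN/m over full span:
  θ_4 = -w(L³-6Lx²+4x³)/(24EI) = -(-11)·(10³-6·10·8²+4·8³)/(24·100000) = -363/100000 rad
Superposition: θ = Σ θ_i = -7511783/1296000000 rad ≈ -0.005796 rad

θ(8) = -7511783/1296000000 rad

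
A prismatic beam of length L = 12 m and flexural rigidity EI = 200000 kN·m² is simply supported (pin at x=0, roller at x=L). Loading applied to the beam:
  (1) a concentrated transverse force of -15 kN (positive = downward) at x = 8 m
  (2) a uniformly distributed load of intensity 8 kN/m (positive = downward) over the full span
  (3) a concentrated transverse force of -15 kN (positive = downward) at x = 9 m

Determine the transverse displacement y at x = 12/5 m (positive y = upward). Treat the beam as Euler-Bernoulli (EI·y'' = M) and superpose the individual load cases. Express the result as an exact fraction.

y(12/5) = -1055659/250000000 m

Load 1 — point force P=-15 kN at a=8 m (b=L-a=4):
  y_1 = -Pbx(L²-b²-x²)/(6LEI)  [x≤a] = -(-15)·4·(12/5)·(12²-4²-(12/5)²)/(6·12·200000) = 191/156250 m
Load 2 — uniform load w=8 kN/m over full span:
  y_2 = -wx(L³-2Lx²+x³)/(24EI) = -8·(12/5)·(12³-2·12·(12/5)²+(12/5)³)/(24·200000) = -12528/1953125 m
Load 3 — point force P=-15 kN at a=9 m (b=L-a=3):
  y_3 = -Pbx(L²-b²-x²)/(6LEI)  [x≤a] = -(-15)·3·(12/5)·(12²-3²-(12/5)²)/(6·12·200000) = 9693/10000000 m
Superposition: y = Σ y_i = -1055659/250000000 m ≈ -0.004223 m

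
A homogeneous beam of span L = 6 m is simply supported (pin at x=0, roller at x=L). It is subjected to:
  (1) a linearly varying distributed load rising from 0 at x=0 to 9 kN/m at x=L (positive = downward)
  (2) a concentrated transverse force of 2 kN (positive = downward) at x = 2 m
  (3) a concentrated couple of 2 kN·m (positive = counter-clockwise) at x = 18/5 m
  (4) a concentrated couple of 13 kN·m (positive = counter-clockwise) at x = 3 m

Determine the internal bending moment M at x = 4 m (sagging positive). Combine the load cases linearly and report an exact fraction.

Load 1 — triangular load w₀=9 kN/m (0→w₀ over full span):
  M_1 = w₀Lx/6 - w₀x³/(6L) = 9·6·4/6 - 9·4³/(6·6) = 20 kN·m
Load 2 — point force P=2 kN at a=2 m (b=L-a=4):
  M_2 = Pa(L-x)/L  [x>a] = 2·2·(6-4)/6 = 4/3 kN·m
Load 3 — applied couple M₀=2 kN·m at a=18/5 m (b=L-a=12/5):
  M_3 = M₀x/L - M₀  [x>a] = 2·4/6 - 2 = -2/3 kN·m
Load 4 — applied couple M₀=13 kN·m at a=3 m (b=L-a=3):
  M_4 = M₀x/L - M₀  [x>a] = 13·4/6 - 13 = -13/3 kN·m
Superposition: M = Σ M_i = 49/3 kN·m ≈ 16.333333 kN·m

M(4) = 49/3 kN·m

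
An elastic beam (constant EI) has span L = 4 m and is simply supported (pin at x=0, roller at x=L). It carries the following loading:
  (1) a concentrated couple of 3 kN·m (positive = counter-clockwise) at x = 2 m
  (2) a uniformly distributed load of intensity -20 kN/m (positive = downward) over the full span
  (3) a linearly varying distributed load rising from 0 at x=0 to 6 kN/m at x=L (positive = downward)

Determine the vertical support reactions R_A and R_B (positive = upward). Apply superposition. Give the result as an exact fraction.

Load 1 — applied couple M₀=3 kN·m at a=2 m (b=L-a=2):
  R_A = M₀/L = 3/4 kN
  R_B = -M₀/L = -3/4 kN
Load 2 — uniform load w=-20 kN/m over full span:
  R_A = wL/2 = (-20)·4/2 = -40 kN
  R_B = wL/2 = (-20)·4/2 = -40 kN
Load 3 — triangular load w₀=6 kN/m (0→w₀ over full span):
  R_A = w₀L/6 = 6·4/6 = 4 kN
  R_B = w₀L/3 = 6·4/3 = 8 kN
Superposition: R_A = -141/4 kN, R_B = -131/4 kN

R_A = -141/4 kN, R_B = -131/4 kN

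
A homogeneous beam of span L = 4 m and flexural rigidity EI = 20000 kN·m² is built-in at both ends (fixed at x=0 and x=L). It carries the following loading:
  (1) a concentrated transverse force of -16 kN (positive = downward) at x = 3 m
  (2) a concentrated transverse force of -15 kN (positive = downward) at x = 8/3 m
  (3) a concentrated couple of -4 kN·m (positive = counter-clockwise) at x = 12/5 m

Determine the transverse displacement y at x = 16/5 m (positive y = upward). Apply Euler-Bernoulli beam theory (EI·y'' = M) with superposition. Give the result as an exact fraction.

Load 1 — point force P=-16 kN at a=3 m (b=L-a=1):
  y_1 = -Pa²(L-x)²(3bL-(3b+a)(L-x))/(6L³EI)  [x>a] = -(-16)·3²·(4-(16/5))²·(3·1·4-(3·1+3)·(4-(16/5)))/(6·4³·20000) = 27/312500 m
Load 2 — point force P=-15 kN at a=8/3 m (b=L-a=4/3):
  y_2 = -Pa²(L-x)²(3bL-(3b+a)(L-x))/(6L³EI)  [x>a] = -(-15)·(8/3)²·(4-(16/5))²·(3·(4/3)·4-(3·(4/3)+(8/3))·(4-(16/5)))/(6·4³·20000) = 8/84375 m
Load 3 — applied couple M₀=-4 kN·m at a=12/5 m (b=L-a=8/5):
  y_3 = (R_Ax³/6 - M_Ax²/2 - M₀(x-a)²/2)/EI  [x>a] with R_A=-36/25, M_A=-32/25 = ((-36/25)·(16/5)³/6 - (-32/25)·(16/5)²/2 - (-4)·((16/5)-(12/5))²/2)/20000 = -3/1953125 m
Superposition: y = Σ y_i = 37901/210937500 m ≈ 0.000180 m

y(16/5) = 37901/210937500 m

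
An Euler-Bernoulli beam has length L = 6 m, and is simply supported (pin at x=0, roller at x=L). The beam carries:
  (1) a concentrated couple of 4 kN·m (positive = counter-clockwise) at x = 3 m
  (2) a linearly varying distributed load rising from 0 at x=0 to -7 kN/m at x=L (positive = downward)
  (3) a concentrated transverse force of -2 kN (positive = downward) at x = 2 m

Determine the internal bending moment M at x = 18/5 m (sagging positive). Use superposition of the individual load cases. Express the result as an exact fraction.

M(18/5) = -2416/125 kN·m

Load 1 — applied couple M₀=4 kN·m at a=3 m (b=L-a=3):
  M_1 = M₀x/L - M₀  [x>a] = 4·(18/5)/6 - 4 = -8/5 kN·m
Load 2 — triangular load w₀=-7 kN/m (0→w₀ over full span):
  M_2 = w₀Lx/6 - w₀x³/(6L) = (-7)·6·(18/5)/6 - (-7)·(18/5)³/(6·6) = -2016/125 kN·m
Load 3 — point force P=-2 kN at a=2 m (b=L-a=4):
  M_3 = Pa(L-x)/L  [x>a] = (-2)·2·(6-(18/5))/6 = -8/5 kN·m
Superposition: M = Σ M_i = -2416/125 kN·m ≈ -19.328000 kN·m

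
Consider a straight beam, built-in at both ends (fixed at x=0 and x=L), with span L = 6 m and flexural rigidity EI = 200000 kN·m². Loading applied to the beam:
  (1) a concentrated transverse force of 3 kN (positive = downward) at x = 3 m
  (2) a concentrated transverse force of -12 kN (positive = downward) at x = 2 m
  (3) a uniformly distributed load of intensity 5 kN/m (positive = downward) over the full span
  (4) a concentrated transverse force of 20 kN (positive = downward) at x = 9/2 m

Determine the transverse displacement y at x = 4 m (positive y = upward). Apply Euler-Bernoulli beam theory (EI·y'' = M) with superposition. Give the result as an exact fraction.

Load 1 — point force P=3 kN at a=3 m (b=L-a=3):
  y_1 = -Pa²(L-x)²(3bL-(3b+a)(L-x))/(6L³EI)  [x>a] = -3·3²·(6-4)²·(3·3·6-(3·3+3)·(6-4))/(6·6³·200000) = -1/80000 m
Load 2 — point force P=-12 kN at a=2 m (b=L-a=4):
  y_2 = -Pa²(L-x)²(3bL-(3b+a)(L-x))/(6L³EI)  [x>a] = -(-12)·2²·(6-4)²·(3·4·6-(3·4+2)·(6-4))/(6·6³·200000) = 11/337500 m
Load 3 — uniform load w=5 kN/m over full span:
  y_3 = -wx²(L-x)²/(24EI) = -5·4²·(6-4)²/(24·200000) = -1/15000 m
Load 4 — point force P=20 kN at a=9/2 m (b=L-a=3/2):
  y_4 = -Pb²x²(3aL-(3a+b)x)/(6L³EI)  [x≤a] = -20·(3/2)²·4²·(3·(9/2)·6-(3·(9/2)+(3/2))·4)/(6·6³·200000) = -7/120000 m
Superposition: y = Σ y_i = -1133/10800000 m ≈ -0.000105 m

y(4) = -1133/10800000 m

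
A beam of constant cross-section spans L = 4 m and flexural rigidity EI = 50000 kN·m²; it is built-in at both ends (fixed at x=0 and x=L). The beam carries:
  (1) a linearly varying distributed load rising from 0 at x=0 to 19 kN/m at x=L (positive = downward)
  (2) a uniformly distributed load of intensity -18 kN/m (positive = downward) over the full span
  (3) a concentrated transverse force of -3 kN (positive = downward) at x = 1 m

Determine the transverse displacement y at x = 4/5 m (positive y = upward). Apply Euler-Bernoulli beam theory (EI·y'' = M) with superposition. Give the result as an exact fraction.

Load 1 — triangular load w₀=19 kN/m (0→w₀ over full span):
  y_1 = -w₀x²(L-x)²(x+2L)/(120LEI) = -19·(4/5)²·(4-(4/5))²·((4/5)+2·4)/(120·4·50000) = -6688/146484375 m
Load 2 — uniform load w=-18 kN/m over full span:
  y_2 = -wx²(L-x)²/(24EI) = -(-18)·(4/5)²·(4-(4/5))²/(24·50000) = 192/1953125 m
Load 3 — point force P=-3 kN at a=1 m (b=L-a=3):
  y_3 = -Pb²x²(3aL-(3a+b)x)/(6L³EI)  [x≤a] = -(-3)·3²·(4/5)²·(3·1·4-(3·1+3)·(4/5))/(6·4³·50000) = 81/12500000 m
Superposition: y = Σ y_i = 277159/4687500000 m ≈ 0.000059 m

y(4/5) = 277159/4687500000 m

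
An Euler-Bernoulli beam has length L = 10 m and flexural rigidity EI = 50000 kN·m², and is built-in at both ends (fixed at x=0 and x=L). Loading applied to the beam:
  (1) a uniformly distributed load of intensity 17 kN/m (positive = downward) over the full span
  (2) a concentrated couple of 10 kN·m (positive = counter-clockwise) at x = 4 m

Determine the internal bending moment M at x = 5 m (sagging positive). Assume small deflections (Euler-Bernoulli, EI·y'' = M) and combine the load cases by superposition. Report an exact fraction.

Load 1 — uniform load w=17 kN/m over full span:
  M_1 = wLx/2 - wL²/12 - wx²/2 = 17·10·5/2 - 17·10²/12 - 17·5²/2 = 425/6 kN·m
Load 2 — applied couple M₀=10 kN·m at a=4 m (b=L-a=6):
  M_2 = R_Ax - M_A - M₀  [x>a] with R_A=36/25, M_A=6/5 = (36/25)·5 - (6/5) - 10 = -4 kN·m
Superposition: M = Σ M_i = 401/6 kN·m ≈ 66.833333 kN·m

M(5) = 401/6 kN·m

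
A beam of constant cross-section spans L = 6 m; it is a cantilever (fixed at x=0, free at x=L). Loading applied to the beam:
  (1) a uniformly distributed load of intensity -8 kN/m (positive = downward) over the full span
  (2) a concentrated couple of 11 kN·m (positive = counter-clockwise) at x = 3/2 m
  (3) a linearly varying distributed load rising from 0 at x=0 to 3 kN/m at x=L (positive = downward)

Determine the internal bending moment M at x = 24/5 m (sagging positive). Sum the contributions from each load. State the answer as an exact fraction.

M(24/5) = 468/125 kN·m

Load 1 — uniform load w=-8 kN/m over full span:
  M_1 = -w(L-x)²/2 = -(-8)·(6-(24/5))²/2 = 144/25 kN·m
Load 2 — applied couple M₀=11 kN·m at a=3/2 m (b=L-a=9/2):
  M_2 = 0  [x>a] = 0 kN·m
Load 3 — triangular load w₀=3 kN/m (0→w₀ over full span):
  M_3 = w₀Lx/2 - w₀L²/3 - w₀x³/(6L) = 3·6·(24/5)/2 - 3·6²/3 - 3·(24/5)³/(6·6) = -252/125 kN·m
Superposition: M = Σ M_i = 468/125 kN·m ≈ 3.744000 kN·m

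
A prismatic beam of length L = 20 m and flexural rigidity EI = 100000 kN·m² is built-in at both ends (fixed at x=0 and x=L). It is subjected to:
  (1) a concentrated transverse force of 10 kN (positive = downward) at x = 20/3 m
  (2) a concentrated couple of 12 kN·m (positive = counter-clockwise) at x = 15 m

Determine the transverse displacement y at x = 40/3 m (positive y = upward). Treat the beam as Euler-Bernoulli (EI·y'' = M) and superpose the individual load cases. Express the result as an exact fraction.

Load 1 — point force P=10 kN at a=20/3 m (b=L-a=40/3):
  y_1 = -Pa²(L-x)²(3bL-(3b+a)(L-x))/(6L³EI)  [x>a] = -10·(20/3)²·(20-(40/3))²·(3·(40/3)·20-(3·(40/3)+(20/3))·(20-(40/3)))/(6·20³·100000) = -22/10935 m
Load 2 — applied couple M₀=12 kN·m at a=15 m (b=L-a=5):
  y_2 = (R_Ax³/6 - M_Ax²/2)/EI  [x≤a] with R_A=27/40, M_A=15/4 = ((27/40)·(40/3)³/6 - (15/4)·(40/3)²/2)/100000 = -1/1500 m
Superposition: y = Σ y_i = -2929/1093500 m ≈ -0.002679 m

y(40/3) = -2929/1093500 m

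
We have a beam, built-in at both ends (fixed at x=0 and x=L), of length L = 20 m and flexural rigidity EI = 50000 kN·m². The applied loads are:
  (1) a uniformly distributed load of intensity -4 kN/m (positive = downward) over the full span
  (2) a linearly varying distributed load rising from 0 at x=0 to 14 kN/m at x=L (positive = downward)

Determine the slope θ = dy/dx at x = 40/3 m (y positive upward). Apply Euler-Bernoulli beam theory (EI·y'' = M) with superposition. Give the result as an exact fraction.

θ(40/3) = 76/30375 rad

Load 1 — uniform load w=-4 kN/m over full span:
  θ_1 = -wx(L-x)(L-2x)/(12EI) = -(-4)·(40/3)·(20-(40/3))·(20-2·(40/3))/(12·50000) = -8/2025 rad
Load 2 — triangular load w₀=14 kN/m (0→w₀ over full span):
  θ_2 = -w₀(2x(L-x)(L-2x)(x+2L)+x²(L-x)²)/(120LEI) = -14·(2·(40/3)·(20-(40/3))·(20-2·(40/3))·((40/3)+2·20)+(40/3)²·(20-(40/3))²)/(120·20·50000) = 196/30375 rad
Superposition: θ = Σ θ_i = 76/30375 rad ≈ 0.002502 rad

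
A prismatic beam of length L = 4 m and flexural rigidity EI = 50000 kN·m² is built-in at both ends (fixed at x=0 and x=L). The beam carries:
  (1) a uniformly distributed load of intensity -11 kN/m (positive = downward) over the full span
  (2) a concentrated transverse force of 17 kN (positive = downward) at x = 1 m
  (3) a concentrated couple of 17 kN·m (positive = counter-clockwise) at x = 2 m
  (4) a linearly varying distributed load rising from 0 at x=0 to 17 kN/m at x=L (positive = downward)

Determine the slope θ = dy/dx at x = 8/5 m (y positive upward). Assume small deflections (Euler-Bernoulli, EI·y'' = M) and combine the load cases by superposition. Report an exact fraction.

θ(8/5) = 489/15625000 rad

Load 1 — uniform load w=-11 kN/m over full span:
  θ_1 = -wx(L-x)(L-2x)/(12EI) = -(-11)·(8/5)·(4-(8/5))·(4-2·(8/5))/(12·50000) = 22/390625 rad
Load 2 — point force P=17 kN at a=1 m (b=L-a=3):
  θ_2 = Pa²(L-x)(2bL-(3b+a)(L-x))/(2L³EI)  [x>a] = 17·1²·(4-(8/5))·(2·3·4-(3·3+1)·(4-(8/5)))/(2·4³·50000) = 0 rad
Load 3 — applied couple M₀=17 kN·m at a=2 m (b=L-a=2):
  θ_3 = (R_Ax²/2 - M_Ax)/EI  [x≤a] with R_A=51/8, M_A=17/4 = ((51/8)·(8/5)²/2 - (17/4)·(8/5))/50000 = 17/625000 rad
Load 4 — triangular load w₀=17 kN/m (0→w₀ over full span):
  θ_4 = -w₀(2x(L-x)(L-2x)(x+2L)+x²(L-x)²)/(120LEI) = -17·(2·(8/5)·(4-(8/5))·(4-2·(8/5))·((8/5)+2·4)+(8/5)²·(4-(8/5))²)/(120·4·50000) = -102/1953125 rad
Superposition: θ = Σ θ_i = 489/15625000 rad ≈ 0.000031 rad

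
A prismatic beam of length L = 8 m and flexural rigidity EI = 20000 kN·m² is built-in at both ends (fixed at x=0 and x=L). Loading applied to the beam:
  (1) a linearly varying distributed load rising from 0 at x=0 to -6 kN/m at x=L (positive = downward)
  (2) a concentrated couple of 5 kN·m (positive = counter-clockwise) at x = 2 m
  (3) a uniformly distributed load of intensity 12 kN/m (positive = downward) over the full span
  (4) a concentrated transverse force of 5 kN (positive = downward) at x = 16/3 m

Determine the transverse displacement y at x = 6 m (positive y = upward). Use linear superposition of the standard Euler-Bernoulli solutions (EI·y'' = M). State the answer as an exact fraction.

Load 1 — triangular load w₀=-6 kN/m (0→w₀ over full span):
  y_1 = -w₀x²(L-x)²(x+2L)/(120LEI) = -(-6)·6²·(8-6)²·(6+2·8)/(120·8·20000) = 99/100000 m
Load 2 — applied couple M₀=5 kN·m at a=2 m (b=L-a=6):
  y_2 = (R_Ax³/6 - M_Ax²/2 - M₀(x-a)²/2)/EI  [x>a] with R_A=45/64, M_A=-15/16 = ((45/64)·6³/6 - (-15/16)·6²/2 - 5·(6-2)²/2)/20000 = 7/64000 m
Load 3 — uniform load w=12 kN/m over full span:
  y_3 = -wx²(L-x)²/(24EI) = -12·6²·(8-6)²/(24·20000) = -9/2500 m
Load 4 — point force P=5 kN at a=16/3 m (b=L-a=8/3):
  y_4 = -Pa²(L-x)²(3bL-(3b+a)(L-x))/(6L³EI)  [x>a] = -5·(16/3)²·(8-6)²·(3·(8/3)·8-(3·(8/3)+(16/3))·(8-6))/(6·8³·20000) = -7/20250 m
Superposition: y = Σ y_i = -368881/129600000 m ≈ -0.002846 m

y(6) = -368881/129600000 m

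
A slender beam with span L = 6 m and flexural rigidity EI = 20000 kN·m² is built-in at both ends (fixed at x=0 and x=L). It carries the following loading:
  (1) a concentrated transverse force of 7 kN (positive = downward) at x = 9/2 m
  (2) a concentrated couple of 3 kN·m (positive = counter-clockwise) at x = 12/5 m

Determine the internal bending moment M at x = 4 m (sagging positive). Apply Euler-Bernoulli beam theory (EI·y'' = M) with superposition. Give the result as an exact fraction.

M(4) = 1541/800 kN·m

Load 1 — point force P=7 kN at a=9/2 m (b=L-a=3/2):
  M_1 = Pb²(3a+b)x/L³ - Pab²/L²  [x≤a] = 7·(3/2)²·(3·(9/2)+(3/2))·4/6³ - 7·(9/2)·(3/2)²/6² = 77/32 kN·m
Load 2 — applied couple M₀=3 kN·m at a=12/5 m (b=L-a=18/5):
  M_2 = R_Ax - M_A - M₀  [x>a] with R_A=18/25, M_A=9/25 = (18/25)·4 - (9/25) - 3 = -12/25 kN·m
Superposition: M = Σ M_i = 1541/800 kN·m ≈ 1.926250 kN·m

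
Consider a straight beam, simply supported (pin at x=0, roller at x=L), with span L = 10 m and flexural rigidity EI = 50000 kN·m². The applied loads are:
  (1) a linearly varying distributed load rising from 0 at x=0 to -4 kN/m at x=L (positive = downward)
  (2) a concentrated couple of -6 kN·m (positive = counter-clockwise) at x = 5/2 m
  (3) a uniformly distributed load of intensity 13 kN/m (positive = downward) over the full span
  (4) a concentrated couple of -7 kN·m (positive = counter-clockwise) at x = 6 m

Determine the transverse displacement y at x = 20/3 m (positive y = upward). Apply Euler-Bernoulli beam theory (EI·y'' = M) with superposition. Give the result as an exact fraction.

y(20/3) = -3656503/145800000 m

Load 1 — triangular load w₀=-4 kN/m (0→w₀ over full span):
  y_1 = -w₀x(7L⁴-10L²x²+3x⁴)/(360LEI) = -(-4)·(20/3)·(7·10⁴-10·10²·(20/3)²+3·(20/3)⁴)/(360·10·50000) = 17/3645 m
Load 2 — applied couple M₀=-6 kN·m at a=5/2 m (b=L-a=15/2):
  y_2 = (M₀x³/(6L)-M₀(x-a)²/2+C₁x)/EI  [x>a] with C₁=M₀(3b²-L²)/(6L)=-55/8 = ((-6)·(20/3)³/(6·10)-(-6)·((20/3)-(5/2))²/2+(-55/8)·(20/3))/50000 = -101/216000 m
Load 3 — uniform load w=13 kN/m over full span:
  y_3 = -wx(L³-2Lx²+x³)/(24EI) = -13·(20/3)·(10³-2·10·(20/3)²+(20/3)³)/(24·50000) = -143/4860 m
Load 4 — applied couple M₀=-7 kN·m at a=6 m (b=L-a=4):
  y_4 = (M₀x³/(6L)-M₀(x-a)²/2+C₁x)/EI  [x>a] with C₁=M₀(3b²-L²)/(6L)=91/15 = ((-7)·(20/3)³/(6·10)-(-7)·((20/3)-6)²/2+(91/15)·(20/3))/50000 = 301/2025000 m
Superposition: y = Σ y_i = -3656503/145800000 m ≈ -0.025079 m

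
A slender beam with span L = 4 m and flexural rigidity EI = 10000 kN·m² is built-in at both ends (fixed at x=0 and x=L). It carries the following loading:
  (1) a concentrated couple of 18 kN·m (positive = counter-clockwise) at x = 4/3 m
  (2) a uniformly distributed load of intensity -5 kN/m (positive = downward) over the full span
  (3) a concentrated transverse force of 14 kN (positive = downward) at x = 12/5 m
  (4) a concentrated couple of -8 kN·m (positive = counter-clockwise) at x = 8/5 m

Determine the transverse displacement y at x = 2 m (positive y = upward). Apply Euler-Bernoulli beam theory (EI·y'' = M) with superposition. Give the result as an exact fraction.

y(2) = 117/625000 m

Load 1 — applied couple M₀=18 kN·m at a=4/3 m (b=L-a=8/3):
  y_1 = (R_Ax³/6 - M_Ax²/2 - M₀(x-a)²/2)/EI  [x>a] with R_A=6, M_A=0 = (6·2³/6 - 0·2²/2 - 18·(2-(4/3))²/2)/10000 = 1/2500 m
Load 2 — uniform load w=-5 kN/m over full span:
  y_2 = -wx²(L-x)²/(24EI) = -(-5)·2²·(4-2)²/(24·10000) = 1/3000 m
Load 3 — point force P=14 kN at a=12/5 m (b=L-a=8/5):
  y_3 = -Pb²x²(3aL-(3a+b)x)/(6L³EI)  [x≤a] = -14·(8/5)²·2²·(3·(12/5)·4-(3·(12/5)+(8/5))·2)/(6·4³·10000) = -98/234375 m
Load 4 — applied couple M₀=-8 kN·m at a=8/5 m (b=L-a=12/5):
  y_4 = (R_Ax³/6 - M_Ax²/2 - M₀(x-a)²/2)/EI  [x>a] with R_A=-72/25, M_A=-24/25 = ((-72/25)·2³/6 - (-24/25)·2²/2 - (-8)·(2-(8/5))²/2)/10000 = -2/15625 m
Superposition: y = Σ y_i = 117/625000 m ≈ 0.000187 m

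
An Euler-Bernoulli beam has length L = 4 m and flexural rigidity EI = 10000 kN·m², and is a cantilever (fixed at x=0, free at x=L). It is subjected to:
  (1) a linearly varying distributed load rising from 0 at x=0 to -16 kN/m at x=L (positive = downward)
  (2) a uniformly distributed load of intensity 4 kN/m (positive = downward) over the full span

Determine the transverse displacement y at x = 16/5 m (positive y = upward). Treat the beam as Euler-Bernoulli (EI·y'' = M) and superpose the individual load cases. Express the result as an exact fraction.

y(16/5) = 525568/29296875 m

Load 1 — triangular load w₀=-16 kN/m (0→w₀ over full span):
  y_1 = (w₀Lx³/12-w₀L²x²/6-w₀x⁵/(120L))/EI = ((-16)·4·(16/5)³/12-(-16)·4²·(16/5)²/6-(-16)·(16/5)⁵/(120·4))/10000 = 800768/29296875 m
Load 2 — uniform load w=4 kN/m over full span:
  y_2 = -wx²(x²-4Lx+6L²)/(24EI) = -4·(16/5)²·((16/5)²-4·4·(16/5)+6·4²)/(24·10000) = -11008/1171875 m
Superposition: y = Σ y_i = 525568/29296875 m ≈ 0.017939 m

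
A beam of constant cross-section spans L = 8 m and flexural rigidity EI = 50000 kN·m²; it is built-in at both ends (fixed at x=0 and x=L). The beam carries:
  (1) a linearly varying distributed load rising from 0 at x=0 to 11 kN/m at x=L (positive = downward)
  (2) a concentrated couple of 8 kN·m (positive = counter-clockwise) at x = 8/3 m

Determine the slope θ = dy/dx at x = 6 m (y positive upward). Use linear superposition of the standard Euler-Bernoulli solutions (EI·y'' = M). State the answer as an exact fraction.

θ(6) = 1193/3000000 rad

Load 1 — triangular load w₀=11 kN/m (0→w₀ over full span):
  θ_1 = -w₀(2x(L-x)(L-2x)(x+2L)+x²(L-x)²)/(120LEI) = -11·(2·6·(8-6)·(8-2·6)·(6+2·8)+6²·(8-6)²)/(120·8·50000) = 451/1000000 rad
Load 2 — applied couple M₀=8 kN·m at a=8/3 m (b=L-a=16/3):
  θ_2 = (R_Ax²/2 - M_Ax - M₀(x-a))/EI  [x>a] with R_A=4/3, M_A=0 = ((4/3)·6²/2 - 0·6 - 8·(6-(8/3)))/50000 = -1/18750 rad
Superposition: θ = Σ θ_i = 1193/3000000 rad ≈ 0.000398 rad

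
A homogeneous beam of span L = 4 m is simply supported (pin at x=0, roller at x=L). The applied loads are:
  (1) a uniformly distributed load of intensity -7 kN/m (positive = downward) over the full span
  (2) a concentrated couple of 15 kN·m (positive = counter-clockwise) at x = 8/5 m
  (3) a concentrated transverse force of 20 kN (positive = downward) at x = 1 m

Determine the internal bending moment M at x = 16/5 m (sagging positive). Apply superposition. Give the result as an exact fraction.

Load 1 — uniform load w=-7 kN/m over full span:
  M_1 = wx(L-x)/2 = (-7)·(16/5)·(4-(16/5))/2 = -224/25 kN·m
Load 2 — applied couple M₀=15 kN·m at a=8/5 m (b=L-a=12/5):
  M_2 = M₀x/L - M₀  [x>a] = 15·(16/5)/4 - 15 = -3 kN·m
Load 3 — point force P=20 kN at a=1 m (b=L-a=3):
  M_3 = Pa(L-x)/L  [x>a] = 20·1·(4-(16/5))/4 = 4 kN·m
Superposition: M = Σ M_i = -199/25 kN·m ≈ -7.960000 kN·m

M(16/5) = -199/25 kN·m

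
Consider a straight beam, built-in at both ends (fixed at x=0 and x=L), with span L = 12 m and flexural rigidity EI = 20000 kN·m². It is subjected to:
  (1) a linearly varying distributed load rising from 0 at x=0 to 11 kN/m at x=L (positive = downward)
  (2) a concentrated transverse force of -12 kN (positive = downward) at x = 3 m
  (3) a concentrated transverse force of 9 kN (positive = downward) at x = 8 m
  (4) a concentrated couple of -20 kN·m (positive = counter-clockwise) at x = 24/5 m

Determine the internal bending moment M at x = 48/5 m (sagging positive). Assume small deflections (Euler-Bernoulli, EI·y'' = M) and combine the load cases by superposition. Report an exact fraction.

Load 1 — triangular load w₀=11 kN/m (0→w₀ over full span):
  M_1 = 3w₀Lx/20 - w₀L²/30 - w₀x³/(6L) = 3·11·12·(48/5)/20 - 11·12²/30 - 11·(48/5)³/(6·12) = 264/125 kN·m
Load 2 — point force P=-12 kN at a=3 m (b=L-a=9):
  M_2 = Pa²(a+3b)(L-x)/L³ - Pa²b/L²  [x>a] = (-12)·3²·(3+3·9)·(12-(48/5))/12³ - (-12)·3²·9/12² = 9/4 kN·m
Load 3 — point force P=9 kN at a=8 m (b=L-a=4):
  M_3 = Pa²(a+3b)(L-x)/L³ - Pa²b/L²  [x>a] = 9·8²·(8+3·4)·(12-(48/5))/12³ - 9·8²·4/12² = 0 kN·m
Load 4 — applied couple M₀=-20 kN·m at a=24/5 m (b=L-a=36/5):
  M_4 = R_Ax - M_A - M₀  [x>a] with R_A=-12/5, M_A=-12/5 = (-12/5)·(48/5) - (-12/5) - (-20) = -16/25 kN·m
Superposition: M = Σ M_i = 1861/500 kN·m ≈ 3.722000 kN·m

M(48/5) = 1861/500 kN·m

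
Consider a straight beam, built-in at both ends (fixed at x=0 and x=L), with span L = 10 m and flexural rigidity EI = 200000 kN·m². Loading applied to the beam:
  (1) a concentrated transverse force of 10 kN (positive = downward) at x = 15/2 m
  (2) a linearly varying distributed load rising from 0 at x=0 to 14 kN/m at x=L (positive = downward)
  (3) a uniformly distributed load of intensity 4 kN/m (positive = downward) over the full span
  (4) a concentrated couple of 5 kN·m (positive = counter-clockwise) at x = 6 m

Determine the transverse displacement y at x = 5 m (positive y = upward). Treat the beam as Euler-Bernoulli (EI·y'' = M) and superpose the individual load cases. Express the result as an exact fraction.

Load 1 — point force P=10 kN at a=15/2 m (b=L-a=5/2):
  y_1 = -Pb²x²(3aL-(3a+b)x)/(6L³EI)  [x≤a] = -10·(5/2)²·5²·(3·(15/2)·10-(3·(15/2)+(5/2))·5)/(6·10³·200000) = -1/7680 m
Load 2 — triangular load w₀=14 kN/m (0→w₀ over full span):
  y_2 = -w₀x²(L-x)²(x+2L)/(120LEI) = -14·5²·(10-5)²·(5+2·10)/(120·10·200000) = -7/7680 m
Load 3 — uniform load w=4 kN/m over full span:
  y_3 = -wx²(L-x)²/(24EI) = -4·5²·(10-5)²/(24·200000) = -1/1920 m
Load 4 — applied couple M₀=5 kN·m at a=6 m (b=L-a=4):
  y_4 = (R_Ax³/6 - M_Ax²/2)/EI  [x≤a] with R_A=18/25, M_A=8/5 = ((18/25)·5³/6 - (8/5)·5²/2)/200000 = -1/40000 m
Superposition: y = Σ y_i = -127/80000 m ≈ -0.001587 m

y(5) = -127/80000 m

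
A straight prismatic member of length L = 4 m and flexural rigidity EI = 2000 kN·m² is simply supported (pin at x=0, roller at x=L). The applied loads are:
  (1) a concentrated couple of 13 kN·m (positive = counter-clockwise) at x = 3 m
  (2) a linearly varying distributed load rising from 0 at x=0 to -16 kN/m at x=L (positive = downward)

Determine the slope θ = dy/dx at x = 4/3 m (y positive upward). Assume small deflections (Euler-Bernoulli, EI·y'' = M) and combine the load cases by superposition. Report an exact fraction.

Load 1 — applied couple M₀=13 kN·m at a=3 m (b=L-a=1):
  θ_1 = (M₀x²/(2L)+C₁)/EI  [x≤a] with C₁=M₀(3b²-L²)/(6L)=-169/24 = (13·(4/3)²/(2·4)+(-169/24))/2000 = -299/144000 rad
Load 2 — triangular load w₀=-16 kN/m (0→w₀ over full span):
  θ_2 = -w₀(7L⁴-30L²x²+15x⁴)/(360LEI) = -(-16)·(7·4⁴-30·4²·(4/3)²+15·(4/3)⁴)/(360·4·2000) = 832/151875 rad
Superposition: θ = Σ θ_i = 66131/19440000 rad ≈ 0.003402 rad

θ(4/3) = 66131/19440000 rad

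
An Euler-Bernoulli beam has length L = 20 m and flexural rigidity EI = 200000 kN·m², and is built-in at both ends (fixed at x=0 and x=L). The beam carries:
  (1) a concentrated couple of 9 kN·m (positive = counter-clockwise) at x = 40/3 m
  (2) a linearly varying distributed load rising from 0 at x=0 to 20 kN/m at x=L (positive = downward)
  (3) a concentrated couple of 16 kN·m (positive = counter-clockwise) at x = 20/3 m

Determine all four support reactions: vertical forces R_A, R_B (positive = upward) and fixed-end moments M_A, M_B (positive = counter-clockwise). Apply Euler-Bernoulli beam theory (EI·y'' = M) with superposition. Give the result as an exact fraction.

Load 1 — applied couple M₀=9 kN·m at a=40/3 m (b=L-a=20/3):
  R_A = 6M₀ab/L³ = 6·9·(40/3)·(20/3)/20³ = 3/5 kN
  M_A = M₀b(2a-b)/L² = 9·(20/3)·(2·(40/3)-(20/3))/20² = 3 kN·m
  R_B = -6M₀ab/L³ = -6·9·(40/3)·(20/3)/20³ = -3/5 kN
  M_B = M₀a(2b-a)/L² = 9·(40/3)·(2·(20/3)-(40/3))/20² = 0 kN·m
Load 2 — triangular load w₀=20 kN/m (0→w₀ over full span):
  R_A = 3w₀L/20 = 3·20·20/20 = 60 kN
  M_A = w₀L²/30 = 20·20²/30 = 800/3 kN·m
  R_B = 7w₀L/20 = 7·20·20/20 = 140 kN
  M_B = -w₀L²/20 = -20·20²/20 = -400 kN·m
Load 3 — applied couple M₀=16 kN·m at a=20/3 m (b=L-a=40/3):
  R_A = 6M₀ab/L³ = 6·16·(20/3)·(40/3)/20³ = 16/15 kN
  M_A = M₀b(2a-b)/L² = 16·(40/3)·(2·(20/3)-(40/3))/20² = 0 kN·m
  R_B = -6M₀ab/L³ = -6·16·(20/3)·(40/3)/20³ = -16/15 kN
  M_B = M₀a(2b-a)/L² = 16·(20/3)·(2·(40/3)-(20/3))/20² = 16/3 kN·m
Superposition: R_A = 185/3 kN, M_A = 809/3 kN·m, R_B = 415/3 kN, M_B = -1184/3 kN·m

R_A = 185/3 kN, M_A = 809/3 kN·m, R_B = 415/3 kN, M_B = -1184/3 kN·m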